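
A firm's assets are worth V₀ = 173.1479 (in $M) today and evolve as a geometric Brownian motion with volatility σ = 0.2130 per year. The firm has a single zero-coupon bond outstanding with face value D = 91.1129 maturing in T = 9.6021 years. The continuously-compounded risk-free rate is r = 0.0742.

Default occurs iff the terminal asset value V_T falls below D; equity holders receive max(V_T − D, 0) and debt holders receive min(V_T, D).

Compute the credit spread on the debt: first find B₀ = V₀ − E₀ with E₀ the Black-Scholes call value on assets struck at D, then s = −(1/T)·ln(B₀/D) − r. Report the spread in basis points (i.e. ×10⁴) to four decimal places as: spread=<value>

d₁ = [ln(V₀/D) + (r + σ²/2)T] / (σ√T)
   = [ln(173.1479/91.1129) + (0.0742 + 0.5·0.2130²)·9.6021] / (0.2130·√9.6021)
   = [0.642047 + 0.930295] / 0.660029 = 2.382232
d₂ = d₁ − σ√T = 2.382232 − 0.660029 = 1.722204
N(d₁) = 0.991396,  N(d₂) = 0.957484,  e^(−rT) = 0.490428
E₀ = V₀·N(d₁) − D·e^(−rT)·N(d₂)
   = 173.1479·0.991396 − 91.1129·0.490428·0.957484 = 128.873585
B₀ = V₀ − E₀ = 173.1479 − 128.873585 = 44.274315
spread = −(1/T)·ln(B₀/D) − r = −(1/9.6021)·ln(44.274315/91.1129) − 0.0742 = 0.00096009
in basis points: 0.00096009 × 10⁴ = 9.6009 bp

spread=9.6009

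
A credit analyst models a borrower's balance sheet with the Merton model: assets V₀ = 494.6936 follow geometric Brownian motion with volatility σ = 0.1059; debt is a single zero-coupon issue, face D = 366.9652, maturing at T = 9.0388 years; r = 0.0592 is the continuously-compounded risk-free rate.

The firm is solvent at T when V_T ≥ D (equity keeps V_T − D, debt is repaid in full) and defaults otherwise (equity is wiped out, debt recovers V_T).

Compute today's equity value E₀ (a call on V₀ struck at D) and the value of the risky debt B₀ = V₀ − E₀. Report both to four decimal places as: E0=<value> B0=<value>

E0=279.9358 B0=214.7578

d₁ = [ln(V₀/D) + (r + σ²/2)T] / (σ√T)
   = [ln(494.6936/366.9652) + (0.0592 + 0.5·0.1059²)·9.0388] / (0.1059·√9.0388)
   = [0.298672 + 0.585781] / 0.318384 = 2.777943
d₂ = d₁ − σ√T = 2.777943 − 0.318384 = 2.459559
N(d₁) = 0.997265,  N(d₂) = 0.993045,  e^(−rT) = 0.585613
E₀ = V₀·N(d₁) − D·e^(−rT)·N(d₂)
   = 494.6936·0.997265 − 366.9652·0.585613·0.993045 = 279.935808
B₀ = V₀ − E₀ = 494.6936 − 279.935808 = 214.757792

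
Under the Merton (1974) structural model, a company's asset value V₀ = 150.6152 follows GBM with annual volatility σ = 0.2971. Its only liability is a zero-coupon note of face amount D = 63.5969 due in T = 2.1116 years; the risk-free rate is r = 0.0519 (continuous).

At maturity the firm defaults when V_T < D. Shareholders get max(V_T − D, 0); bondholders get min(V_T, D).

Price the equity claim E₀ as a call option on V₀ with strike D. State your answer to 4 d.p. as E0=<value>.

E0=93.7855

d₁ = [ln(V₀/D) + (r + σ²/2)T] / (σ√T)
   = [ln(150.6152/63.5969) + (0.0519 + 0.5·0.2971²)·2.1116] / (0.2971·√2.1116)
   = [0.862164 + 0.202786] / 0.431726 = 2.466723
d₂ = d₁ − σ√T = 2.466723 − 0.431726 = 2.034997
N(d₁) = 0.993182,  N(d₂) = 0.979074,  e^(−rT) = 0.896200
E₀ = V₀·N(d₁) − D·e^(−rT)·N(d₂)
   = 150.6152·0.993182 − 63.5969·0.896200·0.979074 = 93.785482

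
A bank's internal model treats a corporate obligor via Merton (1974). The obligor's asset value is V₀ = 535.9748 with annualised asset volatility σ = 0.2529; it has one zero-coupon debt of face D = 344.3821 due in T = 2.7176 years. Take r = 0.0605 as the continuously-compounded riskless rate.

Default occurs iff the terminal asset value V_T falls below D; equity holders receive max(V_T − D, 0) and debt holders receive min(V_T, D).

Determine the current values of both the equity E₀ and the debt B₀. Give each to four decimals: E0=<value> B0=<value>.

E0=249.0708 B0=286.9040

d₁ = [ln(V₀/D) + (r + σ²/2)T] / (σ√T)
   = [ln(535.9748/344.3821) + (0.0605 + 0.5·0.2529²)·2.7176] / (0.2529·√2.7176)
   = [0.442335 + 0.251321] / 0.416909 = 1.663807
d₂ = d₁ − σ√T = 1.663807 − 0.416909 = 1.246898
N(d₁) = 0.951925,  N(d₂) = 0.893783,  e^(−rT) = 0.848390
E₀ = V₀·N(d₁) − D·e^(−rT)·N(d₂)
   = 535.9748·0.951925 − 344.3821·0.848390·0.893783 = 249.070805
B₀ = V₀ − E₀ = 535.9748 − 249.070805 = 286.903995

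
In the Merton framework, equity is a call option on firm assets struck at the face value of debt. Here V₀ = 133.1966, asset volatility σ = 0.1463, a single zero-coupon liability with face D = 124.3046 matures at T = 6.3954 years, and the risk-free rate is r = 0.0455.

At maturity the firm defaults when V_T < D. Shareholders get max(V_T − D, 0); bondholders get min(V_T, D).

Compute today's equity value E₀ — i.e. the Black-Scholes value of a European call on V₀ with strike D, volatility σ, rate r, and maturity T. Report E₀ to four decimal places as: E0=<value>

E0=43.8451

d₁ = [ln(V₀/D) + (r + σ²/2)T] / (σ√T)
   = [ln(133.1966/124.3046) + (0.0455 + 0.5·0.1463²)·6.3954] / (0.1463·√6.3954)
   = [0.069091 + 0.359433] / 0.369980 = 1.158237
d₂ = d₁ − σ√T = 1.158237 − 0.369980 = 0.788257
N(d₁) = 0.876616,  N(d₂) = 0.784727,  e^(−rT) = 0.747523
E₀ = V₀·N(d₁) − D·e^(−rT)·N(d₂)
   = 133.1966·0.876616 − 124.3046·0.747523·0.784727 = 43.845106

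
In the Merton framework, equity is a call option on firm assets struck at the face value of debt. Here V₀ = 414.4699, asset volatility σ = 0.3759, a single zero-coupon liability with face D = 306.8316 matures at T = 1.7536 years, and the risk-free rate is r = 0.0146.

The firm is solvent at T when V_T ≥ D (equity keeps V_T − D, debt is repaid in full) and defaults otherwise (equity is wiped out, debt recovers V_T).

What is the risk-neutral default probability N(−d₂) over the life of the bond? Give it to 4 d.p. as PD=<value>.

d₁ = [ln(V₀/D) + (r + σ²/2)T] / (σ√T)
   = [ln(414.4699/306.8316) + (0.0146 + 0.5·0.3759²)·1.7536] / (0.3759·√1.7536)
   = [0.300701 + 0.149495] / 0.497780 = 0.904408
d₂ = d₁ − σ√T = 0.904408 − 0.497780 = 0.406628
risk-neutral PD = N(−d₂) = N(-0.406628) = 0.342141

PD=0.3421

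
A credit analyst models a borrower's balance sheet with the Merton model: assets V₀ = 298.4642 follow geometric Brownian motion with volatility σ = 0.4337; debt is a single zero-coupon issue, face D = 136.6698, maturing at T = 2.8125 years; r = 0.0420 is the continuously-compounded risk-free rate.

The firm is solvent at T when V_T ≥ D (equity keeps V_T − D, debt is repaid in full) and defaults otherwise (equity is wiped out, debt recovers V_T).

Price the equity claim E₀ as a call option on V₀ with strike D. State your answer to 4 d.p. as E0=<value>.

d₁ = [ln(V₀/D) + (r + σ²/2)T] / (σ√T)
   = [ln(298.4642/136.6698) + (0.0420 + 0.5·0.4337²)·2.8125] / (0.4337·√2.8125)
   = [0.781082 + 0.382635] / 0.727337 = 1.599969
d₂ = d₁ − σ√T = 1.599969 − 0.727337 = 0.872632
N(d₁) = 0.945197,  N(d₂) = 0.808568,  e^(−rT) = 0.888585
E₀ = V₀·N(d₁) − D·e^(−rT)·N(d₂)
   = 298.4642·0.945197 − 136.6698·0.888585·0.808568 = 183.912823

E0=183.9128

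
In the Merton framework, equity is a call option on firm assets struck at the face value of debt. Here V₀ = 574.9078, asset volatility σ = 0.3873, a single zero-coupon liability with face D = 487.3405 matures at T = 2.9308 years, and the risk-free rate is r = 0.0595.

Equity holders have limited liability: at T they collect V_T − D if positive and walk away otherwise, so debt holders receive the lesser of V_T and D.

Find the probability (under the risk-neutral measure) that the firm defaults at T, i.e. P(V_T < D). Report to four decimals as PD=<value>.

d₁ = [ln(V₀/D) + (r + σ²/2)T] / (σ√T)
   = [ln(574.9078/487.3405) + (0.0595 + 0.5·0.3873²)·2.9308] / (0.3873·√2.9308)
   = [0.165247 + 0.394194] / 0.663041 = 0.843750
d₂ = d₁ − σ√T = 0.843750 − 0.663041 = 0.180709
risk-neutral PD = N(−d₂) = N(-0.180709) = 0.428298

PD=0.4283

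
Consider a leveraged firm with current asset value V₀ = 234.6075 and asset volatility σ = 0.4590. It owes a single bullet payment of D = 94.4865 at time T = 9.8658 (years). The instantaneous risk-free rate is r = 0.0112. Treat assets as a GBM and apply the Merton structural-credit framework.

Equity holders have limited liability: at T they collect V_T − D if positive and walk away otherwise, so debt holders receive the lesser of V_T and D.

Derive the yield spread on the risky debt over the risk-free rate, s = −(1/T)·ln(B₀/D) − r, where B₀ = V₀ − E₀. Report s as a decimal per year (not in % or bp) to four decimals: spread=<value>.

d₁ = [ln(V₀/D) + (r + σ²/2)T] / (σ√T)
   = [ln(234.6075/94.4865) + (0.0112 + 0.5·0.4590²)·9.8658] / (0.4590·√9.8658)
   = [0.909457 + 1.149765] / 1.441713 = 1.428316
d₂ = d₁ − σ√T = 1.428316 − 1.441713 = -0.013397
N(d₁) = 0.923400,  N(d₂) = 0.494656,  e^(−rT) = 0.895389
E₀ = V₀·N(d₁) − D·e^(−rT)·N(d₂)
   = 234.6075·0.923400 − 94.4865·0.895389·0.494656 = 174.787525
B₀ = V₀ − E₀ = 234.6075 − 174.787525 = 59.819975
spread = −(1/T)·ln(B₀/D) − r = −(1/9.8658)·ln(59.819975/94.4865) − 0.0112 = 0.03513353

spread=0.0351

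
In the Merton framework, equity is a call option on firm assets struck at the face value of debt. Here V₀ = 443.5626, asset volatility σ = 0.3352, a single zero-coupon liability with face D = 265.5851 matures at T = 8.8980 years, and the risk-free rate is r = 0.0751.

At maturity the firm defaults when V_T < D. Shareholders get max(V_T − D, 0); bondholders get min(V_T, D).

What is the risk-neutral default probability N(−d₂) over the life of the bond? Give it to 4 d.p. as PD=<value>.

PD=0.2478

d₁ = [ln(V₀/D) + (r + σ²/2)T] / (σ√T)
   = [ln(443.5626/265.5851) + (0.0751 + 0.5·0.3352²)·8.8980] / (0.3352·√8.8980)
   = [0.512904 + 1.168125] / 0.999885 = 1.681222
d₂ = d₁ − σ√T = 1.681222 − 0.999885 = 0.681336
risk-neutral PD = N(−d₂) = N(-0.681336) = 0.247829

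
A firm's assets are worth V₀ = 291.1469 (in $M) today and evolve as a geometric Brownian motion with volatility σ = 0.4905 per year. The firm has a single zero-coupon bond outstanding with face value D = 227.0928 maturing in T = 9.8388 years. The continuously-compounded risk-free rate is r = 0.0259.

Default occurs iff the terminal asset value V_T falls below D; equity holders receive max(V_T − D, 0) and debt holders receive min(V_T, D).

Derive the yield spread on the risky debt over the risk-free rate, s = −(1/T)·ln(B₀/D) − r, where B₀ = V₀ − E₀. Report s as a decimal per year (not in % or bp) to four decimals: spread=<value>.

d₁ = [ln(V₀/D) + (r + σ²/2)T] / (σ√T)
   = [ln(291.1469/227.0928) + (0.0259 + 0.5·0.4905²)·9.8388] / (0.4905·√9.8388)
   = [0.248469 + 1.438385] / 1.538545 = 1.096396
d₂ = d₁ − σ√T = 1.096396 − 1.538545 = -0.442149
N(d₁) = 0.863547,  N(d₂) = 0.329191,  e^(−rT) = 0.775052
E₀ = V₀·N(d₁) − D·e^(−rT)·N(d₂)
   = 291.1469·0.863547 − 227.0928·0.775052·0.329191 = 193.478625
B₀ = V₀ − E₀ = 291.1469 − 193.478625 = 97.668275
spread = −(1/T)·ln(B₀/D) − r = −(1/9.8388)·ln(97.668275/227.0928) − 0.0259 = 0.05986066

spread=0.0599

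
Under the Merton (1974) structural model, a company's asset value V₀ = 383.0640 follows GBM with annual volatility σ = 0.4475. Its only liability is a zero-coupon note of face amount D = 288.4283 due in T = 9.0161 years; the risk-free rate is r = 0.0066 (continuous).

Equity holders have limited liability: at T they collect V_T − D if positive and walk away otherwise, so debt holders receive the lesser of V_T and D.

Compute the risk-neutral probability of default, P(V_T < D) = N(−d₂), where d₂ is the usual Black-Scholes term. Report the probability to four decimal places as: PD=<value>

d₁ = [ln(V₀/D) + (r + σ²/2)T] / (σ√T)
   = [ln(383.0640/288.4283) + (0.0066 + 0.5·0.4475²)·9.0161] / (0.4475·√9.0161)
   = [0.283756 + 0.962271] / 1.343700 = 0.927310
d₂ = d₁ − σ√T = 0.927310 − 1.343700 = -0.416390
risk-neutral PD = N(−d₂) = N(0.416390) = 0.661438

PD=0.6614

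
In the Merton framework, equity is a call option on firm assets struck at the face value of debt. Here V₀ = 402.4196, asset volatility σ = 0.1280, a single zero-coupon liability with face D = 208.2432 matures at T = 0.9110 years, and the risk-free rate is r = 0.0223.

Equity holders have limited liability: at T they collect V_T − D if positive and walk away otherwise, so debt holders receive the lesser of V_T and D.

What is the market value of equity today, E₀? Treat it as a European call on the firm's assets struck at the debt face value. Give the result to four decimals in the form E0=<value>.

d₁ = [ln(V₀/D) + (r + σ²/2)T] / (σ√T)
   = [ln(402.4196/208.2432) + (0.0223 + 0.5·0.1280²)·0.9110] / (0.1280·√0.9110)
   = [0.658789 + 0.027778] / 0.122171 = 5.619707
d₂ = d₁ − σ√T = 5.619707 − 0.122171 = 5.497536
N(d₁) = 1.000000,  N(d₂) = 1.000000,  e^(−rT) = 0.979890
E₀ = V₀·N(d₁) − D·e^(−rT)·N(d₂)
   = 402.4196·1.000000 − 208.2432·0.979890·1.000000 = 198.364241

E0=198.3642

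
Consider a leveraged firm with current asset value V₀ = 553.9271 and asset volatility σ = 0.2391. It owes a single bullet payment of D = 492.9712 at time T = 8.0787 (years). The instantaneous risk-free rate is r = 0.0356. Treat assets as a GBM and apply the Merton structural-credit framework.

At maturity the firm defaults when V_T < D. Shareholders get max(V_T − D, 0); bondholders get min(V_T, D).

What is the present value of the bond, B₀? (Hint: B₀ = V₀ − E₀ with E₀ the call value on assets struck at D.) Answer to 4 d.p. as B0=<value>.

d₁ = [ln(V₀/D) + (r + σ²/2)T] / (σ√T)
   = [ln(553.9271/492.9712) + (0.0356 + 0.5·0.2391²)·8.0787] / (0.2391·√8.0787)
   = [0.116582 + 0.518527] / 0.679595 = 0.934540
d₂ = d₁ − σ√T = 0.934540 − 0.679595 = 0.254945
N(d₁) = 0.824987,  N(d₂) = 0.600617,  e^(−rT) = 0.750060
E₀ = V₀·N(d₁) − D·e^(−rT)·N(d₂)
   = 553.9271·0.824987 − 492.9712·0.750060·0.600617 = 234.899766
B₀ = V₀ − E₀ = 553.9271 − 234.899766 = 319.027334

B0=319.0273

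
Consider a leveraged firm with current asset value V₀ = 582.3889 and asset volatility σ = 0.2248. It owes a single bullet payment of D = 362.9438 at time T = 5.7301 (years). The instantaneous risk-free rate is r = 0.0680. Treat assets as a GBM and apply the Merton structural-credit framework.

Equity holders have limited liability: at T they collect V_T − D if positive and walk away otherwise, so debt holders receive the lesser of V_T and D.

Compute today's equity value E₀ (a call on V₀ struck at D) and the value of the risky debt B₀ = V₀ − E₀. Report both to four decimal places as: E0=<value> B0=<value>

d₁ = [ln(V₀/D) + (r + σ²/2)T] / (σ√T)
   = [ln(582.3889/362.9438) + (0.0680 + 0.5·0.2248²)·5.7301] / (0.2248·√5.7301)
   = [0.472890 + 0.534432] / 0.538118 = 1.871937
d₂ = d₁ − σ√T = 1.871937 − 0.538118 = 1.333819
N(d₁) = 0.969392,  N(d₂) = 0.908868,  e^(−rT) = 0.677296
E₀ = V₀·N(d₁) − D·e^(−rT)·N(d₂)
   = 582.3889·0.969392 − 362.9438·0.677296·0.908868 = 341.144934
B₀ = V₀ − E₀ = 582.3889 − 341.144934 = 241.243966

E0=341.1449 B0=241.2440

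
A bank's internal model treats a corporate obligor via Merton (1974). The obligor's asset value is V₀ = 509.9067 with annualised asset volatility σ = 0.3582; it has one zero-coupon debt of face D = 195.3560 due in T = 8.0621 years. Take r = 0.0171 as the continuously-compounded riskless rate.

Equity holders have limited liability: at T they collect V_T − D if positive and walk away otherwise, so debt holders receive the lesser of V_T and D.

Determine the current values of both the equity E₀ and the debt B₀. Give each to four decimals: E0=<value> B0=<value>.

E0=359.4211 B0=150.4856

d₁ = [ln(V₀/D) + (r + σ²/2)T] / (σ√T)
   = [ln(509.9067/195.3560) + (0.0171 + 0.5·0.3582²)·8.0621] / (0.3582·√8.0621)
   = [0.959404 + 0.655075] / 1.017067 = 1.587387
d₂ = d₁ − σ√T = 1.587387 − 1.017067 = 0.570319
N(d₁) = 0.943787,  N(d₂) = 0.715769,  e^(−rT) = 0.871219
E₀ = V₀·N(d₁) − D·e^(−rT)·N(d₂)
   = 509.9067·0.943787 − 195.3560·0.871219·0.715769 = 359.421116
B₀ = V₀ − E₀ = 509.9067 − 359.421116 = 150.485584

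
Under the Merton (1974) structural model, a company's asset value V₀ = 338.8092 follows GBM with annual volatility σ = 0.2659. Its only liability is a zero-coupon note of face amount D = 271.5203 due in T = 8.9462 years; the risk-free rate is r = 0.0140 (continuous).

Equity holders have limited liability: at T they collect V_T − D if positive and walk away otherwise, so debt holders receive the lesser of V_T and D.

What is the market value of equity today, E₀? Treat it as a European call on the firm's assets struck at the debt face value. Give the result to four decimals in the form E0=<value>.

E0=146.8474

d₁ = [ln(V₀/D) + (r + σ²/2)T] / (σ√T)
   = [ln(338.8092/271.5203) + (0.0140 + 0.5·0.2659²)·8.9462] / (0.2659·√8.9462)
   = [0.221400 + 0.441508] / 0.795312 = 0.833519
d₂ = d₁ − σ√T = 0.833519 − 0.795312 = 0.038207
N(d₁) = 0.797724,  N(d₂) = 0.515239,  e^(−rT) = 0.882279
E₀ = V₀·N(d₁) − D·e^(−rT)·N(d₂)
   = 338.8092·0.797724 − 271.5203·0.882279·0.515239 = 146.847359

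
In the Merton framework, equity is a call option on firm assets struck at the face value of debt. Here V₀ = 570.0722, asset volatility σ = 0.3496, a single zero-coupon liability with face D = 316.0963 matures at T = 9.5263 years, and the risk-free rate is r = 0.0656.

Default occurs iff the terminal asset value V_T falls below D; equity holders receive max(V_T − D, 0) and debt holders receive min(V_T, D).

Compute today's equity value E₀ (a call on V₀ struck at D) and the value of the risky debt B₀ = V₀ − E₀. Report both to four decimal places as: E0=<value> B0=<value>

d₁ = [ln(V₀/D) + (r + σ²/2)T] / (σ√T)
   = [ln(570.0722/316.0963) + (0.0656 + 0.5·0.3496²)·9.5263] / (0.3496·√9.5263)
   = [0.589716 + 1.207078] / 1.079030 = 1.665194
d₂ = d₁ − σ√T = 1.665194 − 1.079030 = 0.586164
N(d₁) = 0.952063,  N(d₂) = 0.721117,  e^(−rT) = 0.535301
E₀ = V₀·N(d₁) − D·e^(−rT)·N(d₂)
   = 570.0722·0.952063 − 316.0963·0.535301·0.721117 = 420.726679
B₀ = V₀ − E₀ = 570.0722 − 420.726679 = 149.345521

E0=420.7267 B0=149.3455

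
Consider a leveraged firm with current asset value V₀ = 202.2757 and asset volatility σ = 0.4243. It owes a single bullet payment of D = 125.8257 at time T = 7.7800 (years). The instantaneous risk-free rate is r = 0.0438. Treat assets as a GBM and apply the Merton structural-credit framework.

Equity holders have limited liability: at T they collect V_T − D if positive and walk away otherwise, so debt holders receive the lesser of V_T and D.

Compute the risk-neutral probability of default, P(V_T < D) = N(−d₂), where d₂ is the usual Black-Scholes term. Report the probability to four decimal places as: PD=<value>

d₁ = [ln(V₀/D) + (r + σ²/2)T] / (σ√T)
   = [ln(202.2757/125.8257) + (0.0438 + 0.5·0.4243²)·7.7800] / (0.4243·√7.7800)
   = [0.474734 + 1.041083] / 1.183485 = 1.280807
d₂ = d₁ − σ√T = 1.280807 − 1.183485 = 0.097322
risk-neutral PD = N(−d₂) = N(-0.097322) = 0.461235

PD=0.4612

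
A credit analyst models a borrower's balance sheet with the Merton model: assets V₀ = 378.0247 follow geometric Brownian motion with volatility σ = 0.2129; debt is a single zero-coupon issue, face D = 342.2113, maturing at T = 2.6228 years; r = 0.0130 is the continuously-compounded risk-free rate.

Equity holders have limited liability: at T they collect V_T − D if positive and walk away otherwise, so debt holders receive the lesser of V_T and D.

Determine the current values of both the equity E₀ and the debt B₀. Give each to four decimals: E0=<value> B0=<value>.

E0=75.7040 B0=302.3207

d₁ = [ln(V₀/D) + (r + σ²/2)T] / (σ√T)
   = [ln(378.0247/342.2113) + (0.0130 + 0.5·0.2129²)·2.6228] / (0.2129·√2.6228)
   = [0.099531 + 0.093537] / 0.344793 = 0.559955
d₂ = d₁ − σ√T = 0.559955 − 0.344793 = 0.215163
N(d₁) = 0.712245,  N(d₂) = 0.585180,  e^(−rT) = 0.966478
E₀ = V₀·N(d₁) − D·e^(−rT)·N(d₂)
   = 378.0247·0.712245 − 342.2113·0.966478·0.585180 = 75.704006
B₀ = V₀ − E₀ = 378.0247 − 75.704006 = 302.320694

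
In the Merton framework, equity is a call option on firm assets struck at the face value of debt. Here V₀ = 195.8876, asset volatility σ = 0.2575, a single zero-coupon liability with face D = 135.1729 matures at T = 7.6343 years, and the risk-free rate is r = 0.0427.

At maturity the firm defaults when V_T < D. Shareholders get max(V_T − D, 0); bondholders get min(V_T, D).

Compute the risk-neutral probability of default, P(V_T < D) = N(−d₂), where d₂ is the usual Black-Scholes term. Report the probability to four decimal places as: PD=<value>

PD=0.2664

d₁ = [ln(V₀/D) + (r + σ²/2)T] / (σ√T)
   = [ln(195.8876/135.1729) + (0.0427 + 0.5·0.2575²)·7.6343] / (0.2575·√7.6343)
   = [0.370986 + 0.579086] / 0.711479 = 1.335348
d₂ = d₁ − σ√T = 1.335348 − 0.711479 = 0.623870
risk-neutral PD = N(−d₂) = N(-0.623870) = 0.266357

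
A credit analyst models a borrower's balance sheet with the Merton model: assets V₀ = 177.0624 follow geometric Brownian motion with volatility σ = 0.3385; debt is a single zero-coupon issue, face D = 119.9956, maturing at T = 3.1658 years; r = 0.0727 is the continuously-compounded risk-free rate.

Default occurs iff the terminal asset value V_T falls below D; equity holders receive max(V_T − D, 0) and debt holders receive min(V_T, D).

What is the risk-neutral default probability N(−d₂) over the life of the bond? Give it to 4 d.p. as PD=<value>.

d₁ = [ln(V₀/D) + (r + σ²/2)T] / (σ√T)
   = [ln(177.0624/119.9956) + (0.0727 + 0.5·0.3385²)·3.1658] / (0.3385·√3.1658)
   = [0.389047 + 0.411526] / 0.602283 = 1.329231
d₂ = d₁ − σ√T = 1.329231 − 0.602283 = 0.726949
risk-neutral PD = N(−d₂) = N(-0.726949) = 0.233629

PD=0.2336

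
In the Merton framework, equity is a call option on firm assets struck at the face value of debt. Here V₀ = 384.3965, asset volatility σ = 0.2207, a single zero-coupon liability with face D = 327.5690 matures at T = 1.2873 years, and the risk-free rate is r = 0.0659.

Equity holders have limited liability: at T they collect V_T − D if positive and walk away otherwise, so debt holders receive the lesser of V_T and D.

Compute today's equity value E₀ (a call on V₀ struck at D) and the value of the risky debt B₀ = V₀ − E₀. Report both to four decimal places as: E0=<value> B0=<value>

d₁ = [ln(V₀/D) + (r + σ²/2)T] / (σ√T)
   = [ln(384.3965/327.5690) + (0.0659 + 0.5·0.2207²)·1.2873] / (0.2207·√1.2873)
   = [0.159976 + 0.116184] / 0.250405 = 1.102856
d₂ = d₁ − σ√T = 1.102856 − 0.250405 = 0.852451
N(d₁) = 0.864955,  N(d₂) = 0.803018,  e^(−rT) = 0.918666
E₀ = V₀·N(d₁) − D·e^(−rT)·N(d₂)
   = 384.3965·0.864955 − 327.5690·0.918666·0.803018 = 90.836368
B₀ = V₀ − E₀ = 384.3965 − 90.836368 = 293.560132

E0=90.8364 B0=293.5601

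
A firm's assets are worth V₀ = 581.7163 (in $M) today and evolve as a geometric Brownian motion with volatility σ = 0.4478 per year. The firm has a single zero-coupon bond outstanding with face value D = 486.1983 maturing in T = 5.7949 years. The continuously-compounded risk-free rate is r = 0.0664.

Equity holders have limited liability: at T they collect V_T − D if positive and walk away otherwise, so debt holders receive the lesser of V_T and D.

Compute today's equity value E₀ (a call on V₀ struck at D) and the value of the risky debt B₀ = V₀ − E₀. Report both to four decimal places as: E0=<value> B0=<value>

E0=334.5357 B0=247.1806

d₁ = [ln(V₀/D) + (r + σ²/2)T] / (σ√T)
   = [ln(581.7163/486.1983) + (0.0664 + 0.5·0.4478²)·5.7949] / (0.4478·√5.7949)
   = [0.179366 + 0.965792] / 1.077971 = 1.062328
d₂ = d₁ − σ√T = 1.062328 − 1.077971 = -0.015643
N(d₁) = 0.855957,  N(d₂) = 0.493759,  e^(−rT) = 0.680599
E₀ = V₀·N(d₁) − D·e^(−rT)·N(d₂)
   = 581.7163·0.855957 − 486.1983·0.680599·0.493759 = 334.535745
B₀ = V₀ − E₀ = 581.7163 − 334.535745 = 247.180555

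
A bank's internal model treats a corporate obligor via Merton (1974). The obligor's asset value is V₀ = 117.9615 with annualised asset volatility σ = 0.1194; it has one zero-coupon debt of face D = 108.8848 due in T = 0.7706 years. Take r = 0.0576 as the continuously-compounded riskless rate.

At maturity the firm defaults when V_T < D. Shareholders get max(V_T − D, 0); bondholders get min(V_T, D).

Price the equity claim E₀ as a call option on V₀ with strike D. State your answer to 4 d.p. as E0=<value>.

d₁ = [ln(V₀/D) + (r + σ²/2)T] / (σ√T)
   = [ln(117.9615/108.8848) + (0.0576 + 0.5·0.1194²)·0.7706] / (0.1194·√0.7706)
   = [0.080068 + 0.049880] / 0.104814 = 1.239792
d₂ = d₁ − σ√T = 1.239792 − 0.104814 = 1.134978
N(d₁) = 0.892474,  N(d₂) = 0.871808,  e^(−rT) = 0.956584
E₀ = V₀·N(d₁) − D·e^(−rT)·N(d₂)
   = 117.9615·0.892474 − 108.8848·0.956584·0.871808 = 14.472262

E0=14.4723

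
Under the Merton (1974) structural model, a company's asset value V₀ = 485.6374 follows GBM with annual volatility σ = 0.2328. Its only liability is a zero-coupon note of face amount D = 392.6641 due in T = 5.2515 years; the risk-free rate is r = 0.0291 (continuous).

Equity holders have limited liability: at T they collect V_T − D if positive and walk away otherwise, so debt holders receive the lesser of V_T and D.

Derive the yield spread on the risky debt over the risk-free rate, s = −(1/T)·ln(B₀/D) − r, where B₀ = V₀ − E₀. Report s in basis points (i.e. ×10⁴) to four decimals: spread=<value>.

d₁ = [ln(V₀/D) + (r + σ²/2)T] / (σ√T)
   = [ln(485.6374/392.6641) + (0.0291 + 0.5·0.2328²)·5.2515] / (0.2328·√5.2515)
   = [0.212508 + 0.295123] / 0.533488 = 0.951532
d₂ = d₁ − σ√T = 0.951532 − 0.533488 = 0.418044
N(d₁) = 0.829333,  N(d₂) = 0.662043,  e^(−rT) = 0.858285
E₀ = V₀·N(d₁) − D·e^(−rT)·N(d₂)
   = 485.6374·0.829333 − 392.6641·0.858285·0.662043 = 179.634883
B₀ = V₀ − E₀ = 485.6374 − 179.634883 = 306.002517
spread = −(1/T)·ln(B₀/D) − r = −(1/5.2515)·ln(306.002517/392.6641) − 0.0291 = 0.01838381
in basis points: 0.01838381 × 10⁴ = 183.8381 bp

spread=183.8381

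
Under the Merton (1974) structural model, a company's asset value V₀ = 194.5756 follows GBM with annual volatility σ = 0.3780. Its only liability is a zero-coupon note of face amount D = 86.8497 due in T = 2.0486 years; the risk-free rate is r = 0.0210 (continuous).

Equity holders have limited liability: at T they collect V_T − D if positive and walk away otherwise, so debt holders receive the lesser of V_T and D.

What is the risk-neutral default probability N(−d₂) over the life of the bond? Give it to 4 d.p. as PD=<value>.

PD=0.0968

d₁ = [ln(V₀/D) + (r + σ²/2)T] / (σ√T)
   = [ln(194.5756/86.8497) + (0.0210 + 0.5·0.3780²)·2.0486] / (0.3780·√2.0486)
   = [0.806642 + 0.189377] / 0.541029 = 1.840971
d₂ = d₁ − σ√T = 1.840971 − 0.541029 = 1.299942
risk-neutral PD = N(−d₂) = N(-1.299942) = 0.096810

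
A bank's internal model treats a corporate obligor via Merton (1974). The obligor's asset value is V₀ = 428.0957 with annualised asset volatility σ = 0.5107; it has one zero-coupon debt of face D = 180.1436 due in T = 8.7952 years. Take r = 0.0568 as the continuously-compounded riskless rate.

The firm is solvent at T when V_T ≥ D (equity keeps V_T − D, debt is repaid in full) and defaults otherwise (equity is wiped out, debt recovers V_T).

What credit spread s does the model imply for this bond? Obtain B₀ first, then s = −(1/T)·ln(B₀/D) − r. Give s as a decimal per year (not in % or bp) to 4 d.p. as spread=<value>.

d₁ = [ln(V₀/D) + (r + σ²/2)T] / (σ√T)
   = [ln(428.0957/180.1436) + (0.0568 + 0.5·0.5107²)·8.7952] / (0.5107·√8.7952)
   = [0.865592 + 1.646525] / 1.514568 = 1.658637
d₂ = d₁ − σ√T = 1.658637 − 1.514568 = 0.144069
N(d₁) = 0.951405,  N(d₂) = 0.557277,  e^(−rT) = 0.606793
E₀ = V₀·N(d₁) − D·e^(−rT)·N(d₂)
   = 428.0957·0.951405 − 180.1436·0.606793·0.557277 = 346.376710
B₀ = V₀ − E₀ = 428.0957 − 346.376710 = 81.718990
spread = −(1/T)·ln(B₀/D) − r = −(1/8.7952)·ln(81.718990/180.1436) − 0.0568 = 0.03307492

spread=0.0331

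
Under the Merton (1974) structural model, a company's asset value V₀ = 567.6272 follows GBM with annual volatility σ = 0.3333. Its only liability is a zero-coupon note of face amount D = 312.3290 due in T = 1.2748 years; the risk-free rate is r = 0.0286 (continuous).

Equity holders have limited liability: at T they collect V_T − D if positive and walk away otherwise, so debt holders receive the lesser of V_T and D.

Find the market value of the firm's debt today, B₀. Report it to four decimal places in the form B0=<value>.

B0=298.2303

d₁ = [ln(V₀/D) + (r + σ²/2)T] / (σ√T)
   = [ln(567.6272/312.3290) + (0.0286 + 0.5·0.3333²)·1.2748] / (0.3333·√1.2748)
   = [0.597408 + 0.107267] / 0.376319 = 1.872546
d₂ = d₁ − σ√T = 1.872546 − 0.376319 = 1.496227
N(d₁) = 0.969434,  N(d₂) = 0.932703,  e^(−rT) = 0.964197
E₀ = V₀·N(d₁) − D·e^(−rT)·N(d₂)
   = 567.6272·0.969434 − 312.3290·0.964197·0.932703 = 269.396925
B₀ = V₀ − E₀ = 567.6272 − 269.396925 = 298.230275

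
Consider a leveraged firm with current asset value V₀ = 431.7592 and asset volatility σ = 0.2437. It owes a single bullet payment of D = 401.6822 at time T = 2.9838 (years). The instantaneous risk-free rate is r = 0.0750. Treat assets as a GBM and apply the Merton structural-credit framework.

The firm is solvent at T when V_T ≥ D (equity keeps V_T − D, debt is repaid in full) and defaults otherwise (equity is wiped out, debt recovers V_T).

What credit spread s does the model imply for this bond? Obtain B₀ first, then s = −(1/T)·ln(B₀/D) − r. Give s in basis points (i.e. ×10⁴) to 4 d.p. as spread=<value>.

spread=237.8415

d₁ = [ln(V₀/D) + (r + σ²/2)T] / (σ√T)
   = [ln(431.7592/401.6822) + (0.0750 + 0.5·0.2437²)·2.9838] / (0.2437·√2.9838)
   = [0.072207 + 0.312388] / 0.420960 = 0.913616
d₂ = d₁ − σ√T = 0.913616 − 0.420960 = 0.492656
N(d₁) = 0.819541,  N(d₂) = 0.688872,  e^(−rT) = 0.799487
E₀ = V₀·N(d₁) − D·e^(−rT)·N(d₂)
   = 431.7592·0.819541 − 401.6822·0.799487·0.688872 = 132.619976
B₀ = V₀ − E₀ = 431.7592 − 132.619976 = 299.139224
spread = −(1/T)·ln(B₀/D) − r = −(1/2.9838)·ln(299.139224/401.6822) − 0.0750 = 0.02378415
in basis points: 0.02378415 × 10⁴ = 237.8415 bp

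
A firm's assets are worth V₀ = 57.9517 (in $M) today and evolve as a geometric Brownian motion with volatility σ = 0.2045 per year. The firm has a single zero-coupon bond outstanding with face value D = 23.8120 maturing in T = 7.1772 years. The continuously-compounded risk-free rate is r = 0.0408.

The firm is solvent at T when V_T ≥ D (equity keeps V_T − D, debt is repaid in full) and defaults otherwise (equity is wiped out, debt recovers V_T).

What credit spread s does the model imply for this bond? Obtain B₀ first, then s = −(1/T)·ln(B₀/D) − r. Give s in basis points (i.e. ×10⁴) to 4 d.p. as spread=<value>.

d₁ = [ln(V₀/D) + (r + σ²/2)T] / (σ√T)
   = [ln(57.9517/23.8120) + (0.0408 + 0.5·0.2045²)·7.1772] / (0.2045·√7.1772)
   = [0.889420 + 0.442906] / 0.547862 = 2.431866
d₂ = d₁ − σ√T = 2.431866 − 0.547862 = 1.884005
N(d₁) = 0.992489,  N(d₂) = 0.970218,  e^(−rT) = 0.746149
E₀ = V₀·N(d₁) − D·e^(−rT)·N(d₂)
   = 57.9517·0.992489 − 23.8120·0.746149·0.970218 = 40.278292
B₀ = V₀ − E₀ = 57.9517 − 40.278292 = 17.673408
spread = −(1/T)·ln(B₀/D) − r = −(1/7.1772)·ln(17.673408/23.8120) − 0.0408 = 0.00073827
in basis points: 0.00073827 × 10⁴ = 7.3827 bp

spread=7.3827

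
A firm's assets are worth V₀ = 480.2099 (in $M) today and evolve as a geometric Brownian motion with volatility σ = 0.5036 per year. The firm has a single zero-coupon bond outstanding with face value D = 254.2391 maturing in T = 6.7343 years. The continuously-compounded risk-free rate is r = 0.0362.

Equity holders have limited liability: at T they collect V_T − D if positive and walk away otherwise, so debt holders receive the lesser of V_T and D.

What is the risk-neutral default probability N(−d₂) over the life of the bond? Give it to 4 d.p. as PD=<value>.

PD=0.4921

d₁ = [ln(V₀/D) + (r + σ²/2)T] / (σ√T)
   = [ln(480.2099/254.2391) + (0.0362 + 0.5·0.5036²)·6.7343] / (0.5036·√6.7343)
   = [0.635948 + 1.097735] / 1.306869 = 1.326593
d₂ = d₁ − σ√T = 1.326593 − 1.306869 = 0.019724
risk-neutral PD = N(−d₂) = N(-0.019724) = 0.492132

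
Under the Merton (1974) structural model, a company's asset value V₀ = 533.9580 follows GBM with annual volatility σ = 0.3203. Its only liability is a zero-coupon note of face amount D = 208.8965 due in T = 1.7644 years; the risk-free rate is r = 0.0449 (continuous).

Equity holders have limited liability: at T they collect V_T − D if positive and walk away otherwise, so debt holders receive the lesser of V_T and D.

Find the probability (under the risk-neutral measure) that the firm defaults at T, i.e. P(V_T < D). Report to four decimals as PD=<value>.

d₁ = [ln(V₀/D) + (r + σ²/2)T] / (σ√T)
   = [ln(533.9580/208.8965) + (0.0449 + 0.5·0.3203²)·1.7644] / (0.3203·√1.7644)
   = [0.938478 + 0.169728] / 0.425457 = 2.604745
d₂ = d₁ − σ√T = 2.604745 − 0.425457 = 2.179288
risk-neutral PD = N(−d₂) = N(-2.179288) = 0.014655

PD=0.0147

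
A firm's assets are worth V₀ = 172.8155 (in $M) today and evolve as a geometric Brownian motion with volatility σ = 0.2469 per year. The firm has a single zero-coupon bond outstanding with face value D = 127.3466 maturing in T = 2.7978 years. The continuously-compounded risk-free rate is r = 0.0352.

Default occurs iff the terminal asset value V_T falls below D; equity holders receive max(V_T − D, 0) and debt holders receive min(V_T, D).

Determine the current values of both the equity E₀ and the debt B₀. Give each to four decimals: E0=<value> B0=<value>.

d₁ = [ln(V₀/D) + (r + σ²/2)T] / (σ√T)
   = [ln(172.8155/127.3466) + (0.0352 + 0.5·0.2469²)·2.7978] / (0.2469·√2.7978)
   = [0.305312 + 0.183759] / 0.412980 = 1.184248
d₂ = d₁ − σ√T = 1.184248 − 0.412980 = 0.771267
N(d₁) = 0.881842,  N(d₂) = 0.779726,  e^(−rT) = 0.906211
E₀ = V₀·N(d₁) − D·e^(−rT)·N(d₂)
   = 172.8155·0.881842 − 127.3466·0.906211·0.779726 = 62.413396
B₀ = V₀ − E₀ = 172.8155 − 62.413396 = 110.402104

E0=62.4134 B0=110.4021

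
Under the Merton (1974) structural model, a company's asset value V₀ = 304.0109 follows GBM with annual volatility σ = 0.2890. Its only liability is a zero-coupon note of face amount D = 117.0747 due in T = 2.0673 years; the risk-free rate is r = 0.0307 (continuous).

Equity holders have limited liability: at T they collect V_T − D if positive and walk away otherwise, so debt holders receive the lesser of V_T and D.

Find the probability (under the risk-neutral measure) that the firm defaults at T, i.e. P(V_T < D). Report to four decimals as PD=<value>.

PD=0.0125

d₁ = [ln(V₀/D) + (r + σ²/2)T] / (σ√T)
   = [ln(304.0109/117.0747) + (0.0307 + 0.5·0.2890²)·2.0673] / (0.2890·√2.0673)
   = [0.954251 + 0.149798] / 0.415527 = 2.656983
d₂ = d₁ − σ√T = 2.656983 − 0.415527 = 2.241455
risk-neutral PD = N(−d₂) = N(-2.241455) = 0.012498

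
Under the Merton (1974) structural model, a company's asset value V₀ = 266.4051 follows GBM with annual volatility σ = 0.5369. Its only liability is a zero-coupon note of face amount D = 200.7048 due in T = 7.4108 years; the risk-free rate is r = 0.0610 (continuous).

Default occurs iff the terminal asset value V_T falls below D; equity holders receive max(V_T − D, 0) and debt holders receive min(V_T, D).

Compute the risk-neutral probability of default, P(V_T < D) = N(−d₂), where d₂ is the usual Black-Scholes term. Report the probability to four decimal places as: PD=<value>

PD=0.5901

d₁ = [ln(V₀/D) + (r + σ²/2)T] / (σ√T)
   = [ln(266.4051/200.7048) + (0.0610 + 0.5·0.5369²)·7.4108] / (0.5369·√7.4108)
   = [0.283183 + 1.520183] / 1.461591 = 1.233838
d₂ = d₁ − σ√T = 1.233838 − 1.461591 = -0.227754
risk-neutral PD = N(−d₂) = N(0.227754) = 0.590081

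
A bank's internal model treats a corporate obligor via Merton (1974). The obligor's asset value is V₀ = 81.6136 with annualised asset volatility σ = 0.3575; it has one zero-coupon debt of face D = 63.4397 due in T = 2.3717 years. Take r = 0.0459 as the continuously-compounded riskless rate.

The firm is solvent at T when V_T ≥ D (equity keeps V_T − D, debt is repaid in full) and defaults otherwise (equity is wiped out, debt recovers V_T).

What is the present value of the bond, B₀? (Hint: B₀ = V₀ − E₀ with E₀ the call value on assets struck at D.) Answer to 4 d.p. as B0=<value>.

B0=51.2376

d₁ = [ln(V₀/D) + (r + σ²/2)T] / (σ√T)
   = [ln(81.6136/63.4397) + (0.0459 + 0.5·0.3575²)·2.3717] / (0.3575·√2.3717)
   = [0.251906 + 0.260420] / 0.550562 = 0.930552
d₂ = d₁ − σ√T = 0.930552 − 0.550562 = 0.379990
N(d₁) = 0.823957,  N(d₂) = 0.648024,  e^(−rT) = 0.896855
E₀ = V₀·N(d₁) − D·e^(−rT)·N(d₂)
   = 81.6136·0.823957 − 63.4397·0.896855·0.648024 = 30.376026
B₀ = V₀ − E₀ = 81.6136 − 30.376026 = 51.237574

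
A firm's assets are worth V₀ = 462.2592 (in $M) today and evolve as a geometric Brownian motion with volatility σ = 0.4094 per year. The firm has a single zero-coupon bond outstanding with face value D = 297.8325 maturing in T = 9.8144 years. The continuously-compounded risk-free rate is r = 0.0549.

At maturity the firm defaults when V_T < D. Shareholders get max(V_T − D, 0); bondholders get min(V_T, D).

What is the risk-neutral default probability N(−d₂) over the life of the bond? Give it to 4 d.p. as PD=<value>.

PD=0.4516

d₁ = [ln(V₀/D) + (r + σ²/2)T] / (σ√T)
   = [ln(462.2592/297.8325) + (0.0549 + 0.5·0.4094²)·9.8144] / (0.4094·√9.8144)
   = [0.439595 + 1.361298] / 1.282566 = 1.404133
d₂ = d₁ − σ√T = 1.404133 − 1.282566 = 0.121567
risk-neutral PD = N(−d₂) = N(-0.121567) = 0.451621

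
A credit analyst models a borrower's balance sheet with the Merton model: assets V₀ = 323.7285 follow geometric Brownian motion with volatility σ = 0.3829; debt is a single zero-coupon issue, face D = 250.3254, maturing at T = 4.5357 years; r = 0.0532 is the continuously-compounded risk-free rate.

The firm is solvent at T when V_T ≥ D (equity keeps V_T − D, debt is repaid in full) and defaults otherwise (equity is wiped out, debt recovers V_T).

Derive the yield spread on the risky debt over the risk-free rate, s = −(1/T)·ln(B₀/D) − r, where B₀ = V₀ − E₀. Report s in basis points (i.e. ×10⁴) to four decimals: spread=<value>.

d₁ = [ln(V₀/D) + (r + σ²/2)T] / (σ√T)
   = [ln(323.7285/250.3254) + (0.0532 + 0.5·0.3829²)·4.5357] / (0.3829·√4.5357)
   = [0.257144 + 0.573794] / 0.815469 = 1.018969
d₂ = d₁ − σ√T = 1.018969 − 0.815469 = 0.203500
N(d₁) = 0.845891,  N(d₂) = 0.580628,  e^(−rT) = 0.785607
E₀ = V₀·N(d₁) − D·e^(−rT)·N(d₂)
   = 323.7285·0.845891 − 250.3254·0.785607·0.580628 = 159.654397
B₀ = V₀ − E₀ = 323.7285 − 159.654397 = 164.074103
spread = −(1/T)·ln(B₀/D) − r = −(1/4.5357)·ln(164.074103/250.3254) − 0.0532 = 0.03993744
in basis points: 0.03993744 × 10⁴ = 399.3744 bp

spread=399.3744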